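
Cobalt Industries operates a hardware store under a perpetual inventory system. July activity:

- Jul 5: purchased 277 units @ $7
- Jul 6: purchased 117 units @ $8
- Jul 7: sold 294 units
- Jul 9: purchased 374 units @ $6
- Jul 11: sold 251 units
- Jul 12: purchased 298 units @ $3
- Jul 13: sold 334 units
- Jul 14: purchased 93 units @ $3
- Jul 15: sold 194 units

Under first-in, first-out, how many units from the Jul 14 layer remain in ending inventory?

86

Jul 7, 294 sold [FIFO — oldest first]: 277 @ $7 + 17 @ $8 = $2,075
Jul 11, 251 sold [FIFO — oldest first]: 100 @ $8 + 151 @ $6 = $1,706
Jul 13, 334 sold [FIFO — oldest first]: 223 @ $6 + 111 @ $3 = $1,671
Jul 15, 194 sold [FIFO — oldest first]: 187 @ $3 + 7 @ $3 = $582
Total COGS = $2,075 + $1,706 + $1,671 + $582 = $6,034
Ending inventory: 86 @ $3 = $258
Check: goods available $6,292 = COGS $6,034 + ending $258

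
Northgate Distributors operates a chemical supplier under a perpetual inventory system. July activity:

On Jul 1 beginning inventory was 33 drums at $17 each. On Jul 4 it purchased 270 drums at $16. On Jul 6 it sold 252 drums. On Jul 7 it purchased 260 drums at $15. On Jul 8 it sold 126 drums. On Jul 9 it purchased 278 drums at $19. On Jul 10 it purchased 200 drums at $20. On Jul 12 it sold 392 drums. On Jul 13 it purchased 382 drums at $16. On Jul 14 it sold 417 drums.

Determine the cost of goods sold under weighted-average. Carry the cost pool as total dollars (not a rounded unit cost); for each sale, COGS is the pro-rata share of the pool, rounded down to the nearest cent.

COGS = $20,179.97

After Jul 1: 33 on hand, pool $561.00 (≈ $17.0000 each)
After Jul 4: 303 on hand, pool $4,881.00 (≈ $16.1089 each)
Jul 6, sell 252: 252/303 × $4,881.00 → $4,059.44
After Jul 7: 311 on hand, pool $4,721.56 (≈ $15.1819 each)
Jul 8, sell 126: 126/311 × $4,721.56 → $1,912.91
After Jul 9: 463 on hand, pool $8,090.65 (≈ $17.4744 each)
After Jul 10: 663 on hand, pool $12,090.65 (≈ $18.2363 each)
Jul 12, sell 392: 392/663 × $12,090.65 → $7,148.61
After Jul 13: 653 on hand, pool $11,054.04 (≈ $16.9281 each)
Jul 14, sell 417: 417/653 × $11,054.04 → $7,059.01
Total COGS = $4,059.44 + $1,912.91 + $7,148.61 + $7,059.01 = $20,179.97
Ending inventory (cost pool remaining) = $3,995.03
Check: goods available $24,175.00 = COGS $20,179.97 + ending $3,995.03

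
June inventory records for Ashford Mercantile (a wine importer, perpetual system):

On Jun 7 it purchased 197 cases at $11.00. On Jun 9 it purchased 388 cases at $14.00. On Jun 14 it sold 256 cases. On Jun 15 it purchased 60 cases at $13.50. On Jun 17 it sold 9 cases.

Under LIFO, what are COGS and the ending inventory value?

Jun 14, 256 sold [LIFO — newest first]: 256 @ $14.00 = $3,584.00
Jun 17, 9 sold [LIFO — newest first]: 9 @ $13.50 = $121.50
Total COGS = $3,584.00 + $121.50 = $3,705.50
Ending inventory: 197 @ $11.00 + 132 @ $14.00 + 51 @ $13.50 = $4,703.50

COGS = $3,705.50; ending inventory = $4,703.50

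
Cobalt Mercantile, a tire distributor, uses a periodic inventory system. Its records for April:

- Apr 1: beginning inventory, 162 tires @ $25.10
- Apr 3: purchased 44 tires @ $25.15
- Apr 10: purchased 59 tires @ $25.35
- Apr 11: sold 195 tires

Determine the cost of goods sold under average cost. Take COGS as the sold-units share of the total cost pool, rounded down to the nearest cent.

COGS = $4,906.97

Apr 11, sell 195: 195/265 × $6,668.45 → $4,906.97
Ending inventory (cost pool remaining) = $1,761.48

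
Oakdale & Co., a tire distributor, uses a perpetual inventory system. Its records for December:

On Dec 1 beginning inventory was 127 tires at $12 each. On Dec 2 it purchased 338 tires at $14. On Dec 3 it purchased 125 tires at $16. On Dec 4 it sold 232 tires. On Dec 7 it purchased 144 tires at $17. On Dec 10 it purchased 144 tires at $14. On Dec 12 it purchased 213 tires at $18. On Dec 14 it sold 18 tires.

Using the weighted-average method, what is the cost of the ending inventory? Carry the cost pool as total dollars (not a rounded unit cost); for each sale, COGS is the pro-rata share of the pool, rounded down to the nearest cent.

After Dec 1: 127 on hand, pool $1,524.00 (≈ $12.0000 each)
After Dec 2: 465 on hand, pool $6,256.00 (≈ $13.4538 each)
After Dec 3: 590 on hand, pool $8,256.00 (≈ $13.9932 each)
Dec 4, sell 232: 232/590 × $8,256.00 → $3,246.42
After Dec 7: 502 on hand, pool $7,457.58 (≈ $14.8557 each)
After Dec 10: 646 on hand, pool $9,473.58 (≈ $14.6650 each)
After Dec 12: 859 on hand, pool $13,307.58 (≈ $15.4919 each)
Dec 14, sell 18: 18/859 × $13,307.58 → $278.85
Total COGS = $3,246.42 + $278.85 = $3,525.27
Ending inventory (cost pool remaining) = $13,028.73

Ending inventory = $13,028.73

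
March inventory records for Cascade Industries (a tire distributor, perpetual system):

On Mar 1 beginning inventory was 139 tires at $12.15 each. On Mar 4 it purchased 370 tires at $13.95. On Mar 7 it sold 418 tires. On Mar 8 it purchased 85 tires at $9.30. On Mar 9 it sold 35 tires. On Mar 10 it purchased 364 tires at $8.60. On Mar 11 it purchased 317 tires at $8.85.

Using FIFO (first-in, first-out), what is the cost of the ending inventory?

Ending inventory = $7,507.55

Mar 7, 418 sold [FIFO — oldest first]: 139 @ $12.15 + 279 @ $13.95 = $5,580.90
Mar 9, 35 sold [FIFO — oldest first]: 35 @ $13.95 = $488.25
Total COGS = $5,580.90 + $488.25 = $6,069.15
Ending inventory: 56 @ $13.95 + 85 @ $9.30 + 364 @ $8.60 + 317 @ $8.85 = $7,507.55
Check: goods available $13,576.70 = COGS $6,069.15 + ending $7,507.55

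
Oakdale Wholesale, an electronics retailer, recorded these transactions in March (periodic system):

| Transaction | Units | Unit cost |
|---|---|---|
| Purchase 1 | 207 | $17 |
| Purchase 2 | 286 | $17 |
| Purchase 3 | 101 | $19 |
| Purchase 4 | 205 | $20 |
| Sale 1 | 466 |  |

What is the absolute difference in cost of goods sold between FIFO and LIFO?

FIFO COGS: 207 @ $17 + 259 @ $17 = $7,922
LIFO COGS: 205 @ $20 + 101 @ $19 + 160 @ $17 = $8,739
Difference = |$7,922 − $8,739| = $817

$817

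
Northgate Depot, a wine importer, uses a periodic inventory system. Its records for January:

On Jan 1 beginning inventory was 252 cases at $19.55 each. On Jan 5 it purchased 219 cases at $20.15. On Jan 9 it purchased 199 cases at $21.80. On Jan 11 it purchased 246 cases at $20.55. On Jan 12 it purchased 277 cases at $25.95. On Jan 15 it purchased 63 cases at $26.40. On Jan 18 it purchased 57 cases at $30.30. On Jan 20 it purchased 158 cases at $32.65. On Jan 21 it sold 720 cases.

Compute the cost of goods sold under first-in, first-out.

Jan 21, 720 sold [FIFO — oldest first]: 252 @ $19.55 + 219 @ $20.15 + 199 @ $21.80 + 50 @ $20.55 = $14,705.15
Ending inventory: 196 @ $20.55 + 277 @ $25.95 + 63 @ $26.40 + 57 @ $30.30 + 158 @ $32.65 = $19,764.95
Check: goods available $34,470.10 = COGS $14,705.15 + ending $19,764.95

COGS = $14,705.15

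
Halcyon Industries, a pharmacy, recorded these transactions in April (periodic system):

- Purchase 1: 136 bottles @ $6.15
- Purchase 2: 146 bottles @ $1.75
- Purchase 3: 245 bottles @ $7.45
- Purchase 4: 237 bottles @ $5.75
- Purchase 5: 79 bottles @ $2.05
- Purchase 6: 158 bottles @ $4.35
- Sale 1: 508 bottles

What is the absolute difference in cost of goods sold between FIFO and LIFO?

$310.30

FIFO COGS: 136 @ $6.15 + 146 @ $1.75 + 226 @ $7.45 = $2,775.60
LIFO COGS: 158 @ $4.35 + 79 @ $2.05 + 237 @ $5.75 + 34 @ $7.45 = $2,465.30
Difference = |$2,775.60 − $2,465.30| = $310.30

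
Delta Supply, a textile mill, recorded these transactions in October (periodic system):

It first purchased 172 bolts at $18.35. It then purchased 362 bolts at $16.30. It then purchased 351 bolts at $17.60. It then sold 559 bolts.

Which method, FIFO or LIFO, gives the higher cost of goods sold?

FIFO COGS: 172 @ $18.35 + 362 @ $16.30 + 25 @ $17.60 = $9,496.80
LIFO COGS: 351 @ $17.60 + 208 @ $16.30 = $9,568.00

LIFO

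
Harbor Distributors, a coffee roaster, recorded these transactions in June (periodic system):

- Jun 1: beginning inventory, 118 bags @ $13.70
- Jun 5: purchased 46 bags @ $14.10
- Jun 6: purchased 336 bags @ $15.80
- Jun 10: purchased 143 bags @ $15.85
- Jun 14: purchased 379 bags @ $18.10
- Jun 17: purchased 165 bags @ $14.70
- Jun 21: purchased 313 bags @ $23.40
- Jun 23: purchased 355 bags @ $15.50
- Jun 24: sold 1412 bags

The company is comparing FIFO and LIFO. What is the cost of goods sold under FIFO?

FIFO COGS: 118 @ $13.70 + 46 @ $14.10 + 336 @ $15.80 + 143 @ $15.85 + 379 @ $18.10 + 165 @ $14.70 + 225 @ $23.40 = $24,390.95
LIFO COGS: 355 @ $15.50 + 313 @ $23.40 + 165 @ $14.70 + 379 @ $18.10 + 143 @ $15.85 + 57 @ $15.80 = $25,279.25

COGS = $24,390.95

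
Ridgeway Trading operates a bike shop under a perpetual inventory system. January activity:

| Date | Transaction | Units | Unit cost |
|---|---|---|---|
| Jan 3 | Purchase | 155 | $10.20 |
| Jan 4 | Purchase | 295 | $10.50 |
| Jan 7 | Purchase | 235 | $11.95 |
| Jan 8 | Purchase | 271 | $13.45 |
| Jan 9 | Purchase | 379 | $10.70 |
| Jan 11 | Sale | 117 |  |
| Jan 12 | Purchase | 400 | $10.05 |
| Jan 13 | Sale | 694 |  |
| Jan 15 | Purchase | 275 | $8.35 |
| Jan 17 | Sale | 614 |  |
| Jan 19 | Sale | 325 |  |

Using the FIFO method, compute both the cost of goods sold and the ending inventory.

Jan 11, 117 sold [FIFO — oldest first]: 117 @ $10.20 = $1,193.40
Jan 13, 694 sold [FIFO — oldest first]: 38 @ $10.20 + 295 @ $10.50 + 235 @ $11.95 + 126 @ $13.45 = $7,988.05
Jan 17, 614 sold [FIFO — oldest first]: 145 @ $13.45 + 379 @ $10.70 + 90 @ $10.05 = $6,910.05
Jan 19, 325 sold [FIFO — oldest first]: 310 @ $10.05 + 15 @ $8.35 = $3,240.75
Total COGS = $1,193.40 + $7,988.05 + $6,910.05 + $3,240.75 = $19,332.25
Ending inventory: 260 @ $8.35 = $2,171.00

COGS = $19,332.25; ending inventory = $2,171.00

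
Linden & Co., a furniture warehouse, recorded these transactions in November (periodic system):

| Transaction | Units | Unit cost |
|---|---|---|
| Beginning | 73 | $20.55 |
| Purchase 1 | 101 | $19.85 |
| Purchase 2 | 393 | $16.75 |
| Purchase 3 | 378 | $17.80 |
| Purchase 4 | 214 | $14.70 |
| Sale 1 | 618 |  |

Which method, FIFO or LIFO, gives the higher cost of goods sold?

FIFO

FIFO COGS: 73 @ $20.55 + 101 @ $19.85 + 393 @ $16.75 + 51 @ $17.80 = $10,995.55
LIFO COGS: 214 @ $14.70 + 378 @ $17.80 + 26 @ $16.75 = $10,309.70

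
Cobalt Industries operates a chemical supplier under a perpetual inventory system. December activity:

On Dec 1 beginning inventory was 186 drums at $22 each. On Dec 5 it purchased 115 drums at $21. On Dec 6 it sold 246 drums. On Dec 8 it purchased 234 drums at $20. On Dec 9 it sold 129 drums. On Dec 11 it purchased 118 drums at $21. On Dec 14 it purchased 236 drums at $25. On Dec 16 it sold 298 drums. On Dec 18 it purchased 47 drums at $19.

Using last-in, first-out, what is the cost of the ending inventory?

Ending inventory = $5,379

Dec 6, 246 sold [LIFO — newest first]: 115 @ $21 + 131 @ $22 = $5,297
Dec 9, 129 sold [LIFO — newest first]: 129 @ $20 = $2,580
Dec 16, 298 sold [LIFO — newest first]: 236 @ $25 + 62 @ $21 = $7,202
Total COGS = $5,297 + $2,580 + $7,202 = $15,079
Ending inventory: 55 @ $22 + 105 @ $20 + 56 @ $21 + 47 @ $19 = $5,379
Check: goods available $20,458 = COGS $15,079 + ending $5,379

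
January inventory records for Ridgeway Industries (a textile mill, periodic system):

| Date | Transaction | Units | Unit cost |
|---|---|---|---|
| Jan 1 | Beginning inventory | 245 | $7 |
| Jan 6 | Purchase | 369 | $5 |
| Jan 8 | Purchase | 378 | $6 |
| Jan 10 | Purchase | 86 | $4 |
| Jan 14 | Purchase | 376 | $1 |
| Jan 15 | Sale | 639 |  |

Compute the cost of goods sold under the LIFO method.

Jan 15, 639 sold [LIFO — newest first]: 376 @ $1 + 86 @ $4 + 177 @ $6 = $1,782
Ending inventory: 245 @ $7 + 369 @ $5 + 201 @ $6 = $4,766

COGS = $1,782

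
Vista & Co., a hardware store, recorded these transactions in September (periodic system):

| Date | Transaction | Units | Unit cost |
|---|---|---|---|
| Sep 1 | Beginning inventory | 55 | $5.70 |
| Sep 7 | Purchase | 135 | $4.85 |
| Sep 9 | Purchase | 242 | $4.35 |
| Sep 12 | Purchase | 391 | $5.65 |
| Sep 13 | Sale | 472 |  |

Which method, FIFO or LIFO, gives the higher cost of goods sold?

LIFO

FIFO COGS: 55 @ $5.70 + 135 @ $4.85 + 242 @ $4.35 + 40 @ $5.65 = $2,246.95
LIFO COGS: 391 @ $5.65 + 81 @ $4.35 = $2,561.50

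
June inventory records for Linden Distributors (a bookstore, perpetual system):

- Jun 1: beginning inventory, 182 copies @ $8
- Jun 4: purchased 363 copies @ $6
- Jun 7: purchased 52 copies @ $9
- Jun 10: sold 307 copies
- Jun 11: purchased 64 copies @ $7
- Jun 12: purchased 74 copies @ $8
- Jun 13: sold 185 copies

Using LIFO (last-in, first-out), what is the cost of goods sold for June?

Jun 10, 307 sold [LIFO — newest first]: 52 @ $9 + 255 @ $6 = $1,998
Jun 13, 185 sold [LIFO — newest first]: 74 @ $8 + 64 @ $7 + 47 @ $6 = $1,322
Total COGS = $1,998 + $1,322 = $3,320
Ending inventory: 182 @ $8 + 61 @ $6 = $1,822
Check: goods available $5,142 = COGS $3,320 + ending $1,822

COGS = $3,320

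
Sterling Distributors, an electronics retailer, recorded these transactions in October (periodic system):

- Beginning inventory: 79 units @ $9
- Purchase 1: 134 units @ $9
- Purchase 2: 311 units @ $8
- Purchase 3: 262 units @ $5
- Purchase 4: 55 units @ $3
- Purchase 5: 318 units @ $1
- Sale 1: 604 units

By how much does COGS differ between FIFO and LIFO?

FIFO COGS: 79 @ $9 + 134 @ $9 + 311 @ $8 + 80 @ $5 = $4,805
LIFO COGS: 318 @ $1 + 55 @ $3 + 231 @ $5 = $1,638
Difference = |$4,805 − $1,638| = $3,167

$3,167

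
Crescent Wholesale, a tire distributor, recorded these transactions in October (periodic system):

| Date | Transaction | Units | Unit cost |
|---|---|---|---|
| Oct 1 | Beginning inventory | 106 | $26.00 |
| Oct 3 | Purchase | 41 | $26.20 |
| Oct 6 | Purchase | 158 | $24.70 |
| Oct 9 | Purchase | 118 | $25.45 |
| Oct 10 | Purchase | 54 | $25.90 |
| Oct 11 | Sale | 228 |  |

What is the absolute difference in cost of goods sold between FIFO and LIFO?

$46.00

FIFO COGS: 106 @ $26.00 + 41 @ $26.20 + 81 @ $24.70 = $5,830.90
LIFO COGS: 54 @ $25.90 + 118 @ $25.45 + 56 @ $24.70 = $5,784.90
Difference = |$5,830.90 − $5,784.90| = $46.00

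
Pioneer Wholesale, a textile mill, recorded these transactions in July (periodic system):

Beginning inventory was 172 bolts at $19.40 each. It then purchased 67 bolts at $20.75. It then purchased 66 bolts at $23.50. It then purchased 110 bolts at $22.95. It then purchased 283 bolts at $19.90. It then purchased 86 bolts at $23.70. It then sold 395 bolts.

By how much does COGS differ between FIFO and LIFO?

$76.95

FIFO COGS: 172 @ $19.40 + 67 @ $20.75 + 66 @ $23.50 + 90 @ $22.95 = $8,343.55
LIFO COGS: 86 @ $23.70 + 283 @ $19.90 + 26 @ $22.95 = $8,266.60
Difference = |$8,343.55 − $8,266.60| = $76.95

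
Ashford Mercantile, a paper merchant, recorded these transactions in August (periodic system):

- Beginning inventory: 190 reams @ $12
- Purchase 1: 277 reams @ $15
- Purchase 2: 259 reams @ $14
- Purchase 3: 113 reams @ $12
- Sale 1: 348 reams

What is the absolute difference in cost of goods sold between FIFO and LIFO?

FIFO COGS: 190 @ $12 + 158 @ $15 = $4,650
LIFO COGS: 113 @ $12 + 235 @ $14 = $4,646
Difference = |$4,650 − $4,646| = $4

$4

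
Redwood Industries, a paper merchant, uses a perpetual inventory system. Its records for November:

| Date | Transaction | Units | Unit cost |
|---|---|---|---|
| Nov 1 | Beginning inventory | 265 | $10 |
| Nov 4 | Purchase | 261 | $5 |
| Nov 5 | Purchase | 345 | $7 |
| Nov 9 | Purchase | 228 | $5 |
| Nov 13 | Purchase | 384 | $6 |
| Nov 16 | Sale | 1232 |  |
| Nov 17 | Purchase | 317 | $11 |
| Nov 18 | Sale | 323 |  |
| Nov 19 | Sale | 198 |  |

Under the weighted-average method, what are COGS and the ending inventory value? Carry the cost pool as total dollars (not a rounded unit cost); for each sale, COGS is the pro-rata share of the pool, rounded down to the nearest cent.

After Nov 1: 265 on hand, pool $2,650.00 (≈ $10.0000 each)
After Nov 4: 526 on hand, pool $3,955.00 (≈ $7.5190 each)
After Nov 5: 871 on hand, pool $6,370.00 (≈ $7.3134 each)
After Nov 9: 1099 on hand, pool $7,510.00 (≈ $6.8335 each)
After Nov 13: 1483 on hand, pool $9,814.00 (≈ $6.6177 each)
Nov 16, sell 1232: 1232/1483 × $9,814.00 → $8,152.96
After Nov 17: 568 on hand, pool $5,148.04 (≈ $9.0635 each)
Nov 18, sell 323: 323/568 × $5,148.04 → $2,927.49
Nov 19, sell 198: 198/245 × $2,220.55 → $1,794.56
Total COGS = $8,152.96 + $2,927.49 + $1,794.56 = $12,875.01
Ending inventory (cost pool remaining) = $425.99

COGS = $12,875.01; ending inventory = $425.99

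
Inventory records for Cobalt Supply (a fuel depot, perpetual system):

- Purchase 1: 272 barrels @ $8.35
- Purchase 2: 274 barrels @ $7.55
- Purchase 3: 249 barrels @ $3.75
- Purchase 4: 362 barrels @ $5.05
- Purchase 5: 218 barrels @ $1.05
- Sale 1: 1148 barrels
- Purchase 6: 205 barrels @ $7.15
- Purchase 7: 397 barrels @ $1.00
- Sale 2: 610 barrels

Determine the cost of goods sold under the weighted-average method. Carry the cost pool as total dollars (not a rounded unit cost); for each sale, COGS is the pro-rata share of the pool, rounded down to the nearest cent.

After Purchase 1: 272 on hand, pool $2,271.20 (≈ $8.3500 each)
After Purchase 2: 546 on hand, pool $4,339.90 (≈ $7.9485 each)
After Purchase 3: 795 on hand, pool $5,273.65 (≈ $6.6335 each)
After Purchase 4: 1157 on hand, pool $7,101.75 (≈ $6.1381 each)
After Purchase 5: 1375 on hand, pool $7,330.65 (≈ $5.3314 each)
Sale 1, sell 1148: 1148/1375 × $7,330.65 → $6,120.42
After Purchase 6: 432 on hand, pool $2,675.98 (≈ $6.1944 each)
After Purchase 7: 829 on hand, pool $3,072.98 (≈ $3.7069 each)
Sale 2, sell 610: 610/829 × $3,072.98 → $2,261.17
Total COGS = $6,120.42 + $2,261.17 = $8,381.59
Ending inventory (cost pool remaining) = $811.81
Check: goods available $9,193.40 = COGS $8,381.59 + ending $811.81

COGS = $8,381.59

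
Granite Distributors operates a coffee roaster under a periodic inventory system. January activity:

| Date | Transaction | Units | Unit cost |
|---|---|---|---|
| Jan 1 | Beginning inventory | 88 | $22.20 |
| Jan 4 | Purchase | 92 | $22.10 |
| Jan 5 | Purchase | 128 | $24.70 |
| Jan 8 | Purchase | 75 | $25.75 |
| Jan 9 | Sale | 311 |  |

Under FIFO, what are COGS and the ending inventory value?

Jan 9, 311 sold [FIFO — oldest first]: 88 @ $22.20 + 92 @ $22.10 + 128 @ $24.70 + 3 @ $25.75 = $7,225.65
Ending inventory: 72 @ $25.75 = $1,854.00

COGS = $7,225.65; ending inventory = $1,854.00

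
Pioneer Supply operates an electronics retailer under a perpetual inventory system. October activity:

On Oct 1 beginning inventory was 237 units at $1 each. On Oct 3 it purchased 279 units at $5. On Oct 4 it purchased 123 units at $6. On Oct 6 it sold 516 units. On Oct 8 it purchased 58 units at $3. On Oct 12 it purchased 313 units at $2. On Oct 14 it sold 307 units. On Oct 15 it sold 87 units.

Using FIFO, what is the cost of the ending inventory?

Oct 6, 516 sold [FIFO — oldest first]: 237 @ $1 + 279 @ $5 = $1,632
Oct 14, 307 sold [FIFO — oldest first]: 123 @ $6 + 58 @ $3 + 126 @ $2 = $1,164
Oct 15, 87 sold [FIFO — oldest first]: 87 @ $2 = $174
Total COGS = $1,632 + $1,164 + $174 = $2,970
Ending inventory: 100 @ $2 = $200

Ending inventory = $200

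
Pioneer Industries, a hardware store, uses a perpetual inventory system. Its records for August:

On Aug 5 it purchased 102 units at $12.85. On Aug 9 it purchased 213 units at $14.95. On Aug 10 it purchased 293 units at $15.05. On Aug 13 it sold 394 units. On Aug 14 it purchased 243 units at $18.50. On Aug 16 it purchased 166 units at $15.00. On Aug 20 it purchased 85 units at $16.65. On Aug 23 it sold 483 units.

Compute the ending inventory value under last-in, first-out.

Aug 13, 394 sold [LIFO — newest first]: 293 @ $15.05 + 101 @ $14.95 = $5,919.60
Aug 23, 483 sold [LIFO — newest first]: 85 @ $16.65 + 166 @ $15.00 + 232 @ $18.50 = $8,197.25
Total COGS = $5,919.60 + $8,197.25 = $14,116.85
Ending inventory: 102 @ $12.85 + 112 @ $14.95 + 11 @ $18.50 = $3,188.60

Ending inventory = $3,188.60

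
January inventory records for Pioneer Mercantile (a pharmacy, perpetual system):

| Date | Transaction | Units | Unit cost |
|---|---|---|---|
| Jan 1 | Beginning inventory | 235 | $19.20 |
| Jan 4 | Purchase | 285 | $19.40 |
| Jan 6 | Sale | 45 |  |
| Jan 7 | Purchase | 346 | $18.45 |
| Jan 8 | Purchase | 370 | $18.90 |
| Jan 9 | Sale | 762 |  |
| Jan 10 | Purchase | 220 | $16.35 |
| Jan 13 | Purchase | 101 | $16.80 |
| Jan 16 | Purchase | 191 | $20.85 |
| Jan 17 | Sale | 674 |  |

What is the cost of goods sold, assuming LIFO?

Jan 6, 45 sold [LIFO — newest first]: 45 @ $19.40 = $873.00
Jan 9, 762 sold [LIFO — newest first]: 370 @ $18.90 + 346 @ $18.45 + 46 @ $19.40 = $14,269.10
Jan 17, 674 sold [LIFO — newest first]: 191 @ $20.85 + 101 @ $16.80 + 220 @ $16.35 + 162 @ $19.40 = $12,418.95
Total COGS = $873.00 + $14,269.10 + $12,418.95 = $27,561.05
Ending inventory: 235 @ $19.20 + 32 @ $19.40 = $5,132.80
Check: goods available $32,693.85 = COGS $27,561.05 + ending $5,132.80

COGS = $27,561.05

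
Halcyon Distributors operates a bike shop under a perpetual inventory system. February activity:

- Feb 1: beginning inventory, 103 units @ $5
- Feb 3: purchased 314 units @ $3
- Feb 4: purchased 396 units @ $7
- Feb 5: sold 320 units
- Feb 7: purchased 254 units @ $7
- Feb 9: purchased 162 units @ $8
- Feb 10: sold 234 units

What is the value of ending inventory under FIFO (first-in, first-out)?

Feb 5, 320 sold [FIFO — oldest first]: 103 @ $5 + 217 @ $3 = $1,166
Feb 10, 234 sold [FIFO — oldest first]: 97 @ $3 + 137 @ $7 = $1,250
Total COGS = $1,166 + $1,250 = $2,416
Ending inventory: 259 @ $7 + 254 @ $7 + 162 @ $8 = $4,887

Ending inventory = $4,887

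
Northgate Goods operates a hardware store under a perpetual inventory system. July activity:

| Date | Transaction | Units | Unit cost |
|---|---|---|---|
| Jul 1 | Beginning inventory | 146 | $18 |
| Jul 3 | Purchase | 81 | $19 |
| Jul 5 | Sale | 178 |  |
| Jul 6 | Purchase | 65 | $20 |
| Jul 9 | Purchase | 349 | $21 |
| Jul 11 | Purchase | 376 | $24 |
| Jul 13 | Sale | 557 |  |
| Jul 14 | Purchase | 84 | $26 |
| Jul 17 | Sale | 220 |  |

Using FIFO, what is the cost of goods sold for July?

COGS = $20,332

Jul 5, 178 sold [FIFO — oldest first]: 146 @ $18 + 32 @ $19 = $3,236
Jul 13, 557 sold [FIFO — oldest first]: 49 @ $19 + 65 @ $20 + 349 @ $21 + 94 @ $24 = $11,816
Jul 17, 220 sold [FIFO — oldest first]: 220 @ $24 = $5,280
Total COGS = $3,236 + $11,816 + $5,280 = $20,332
Ending inventory: 62 @ $24 + 84 @ $26 = $3,672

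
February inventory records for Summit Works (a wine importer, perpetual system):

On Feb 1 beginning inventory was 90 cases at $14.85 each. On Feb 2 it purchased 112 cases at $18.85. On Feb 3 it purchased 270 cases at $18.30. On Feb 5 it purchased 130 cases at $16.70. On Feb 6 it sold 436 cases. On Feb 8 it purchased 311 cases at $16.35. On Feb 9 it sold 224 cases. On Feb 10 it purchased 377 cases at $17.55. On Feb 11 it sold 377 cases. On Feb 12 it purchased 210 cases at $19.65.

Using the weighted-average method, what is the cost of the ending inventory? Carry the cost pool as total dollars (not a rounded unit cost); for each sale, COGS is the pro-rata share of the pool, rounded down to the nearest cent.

Ending inventory = $8,486.85

After Feb 1: 90 on hand, pool $1,336.50 (≈ $14.8500 each)
After Feb 2: 202 on hand, pool $3,447.70 (≈ $17.0678 each)
After Feb 3: 472 on hand, pool $8,388.70 (≈ $17.7727 each)
After Feb 5: 602 on hand, pool $10,559.70 (≈ $17.5410 each)
Feb 6, sell 436: 436/602 × $10,559.70 → $7,647.88
After Feb 8: 477 on hand, pool $7,996.67 (≈ $16.7645 each)
Feb 9, sell 224: 224/477 × $7,996.67 → $3,755.24
After Feb 10: 630 on hand, pool $10,857.78 (≈ $17.2346 each)
Feb 11, sell 377: 377/630 × $10,857.78 → $6,497.43
After Feb 12: 463 on hand, pool $8,486.85 (≈ $18.3301 each)
Total COGS = $7,647.88 + $3,755.24 + $6,497.43 = $17,900.55
Ending inventory (cost pool remaining) = $8,486.85
Check: goods available $26,387.40 = COGS $17,900.55 + ending $8,486.85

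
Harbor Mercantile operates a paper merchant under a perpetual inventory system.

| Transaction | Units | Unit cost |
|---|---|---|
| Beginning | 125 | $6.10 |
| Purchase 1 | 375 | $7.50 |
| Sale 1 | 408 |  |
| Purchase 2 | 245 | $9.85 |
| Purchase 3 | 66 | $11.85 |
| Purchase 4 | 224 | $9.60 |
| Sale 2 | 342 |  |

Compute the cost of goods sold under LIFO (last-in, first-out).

COGS = $6,458.50

Sale 1 (408) [LIFO — newest first]: 375 @ $7.50 + 33 @ $6.10 = $3,013.80
Sale 2 (342) [LIFO — newest first]: 224 @ $9.60 + 66 @ $11.85 + 52 @ $9.85 = $3,444.70
Total COGS = $3,013.80 + $3,444.70 = $6,458.50
Ending inventory: 92 @ $6.10 + 193 @ $9.85 = $2,462.25
Check: goods available $8,920.75 = COGS $6,458.50 + ending $2,462.25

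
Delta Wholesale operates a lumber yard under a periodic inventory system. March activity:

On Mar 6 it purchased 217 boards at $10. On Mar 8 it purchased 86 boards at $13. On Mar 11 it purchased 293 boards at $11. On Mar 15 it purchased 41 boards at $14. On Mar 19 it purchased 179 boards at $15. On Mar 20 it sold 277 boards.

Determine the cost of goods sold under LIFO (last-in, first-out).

COGS = $3,886

Mar 20, 277 sold [LIFO — newest first]: 179 @ $15 + 41 @ $14 + 57 @ $11 = $3,886
Ending inventory: 217 @ $10 + 86 @ $13 + 236 @ $11 = $5,884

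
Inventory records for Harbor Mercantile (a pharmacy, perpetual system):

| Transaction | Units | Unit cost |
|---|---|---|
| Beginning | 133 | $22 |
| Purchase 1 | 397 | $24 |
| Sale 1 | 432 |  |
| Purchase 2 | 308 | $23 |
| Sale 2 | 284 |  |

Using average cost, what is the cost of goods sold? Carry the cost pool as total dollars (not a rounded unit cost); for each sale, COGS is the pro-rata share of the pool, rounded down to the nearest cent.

COGS = $16,717.32

After Beginning: 133 on hand, pool $2,926.00 (≈ $22.0000 each)
After Purchase 1: 530 on hand, pool $12,454.00 (≈ $23.4981 each)
Sale 1, sell 432: 432/530 × $12,454.00 → $10,151.18
After Purchase 2: 406 on hand, pool $9,386.82 (≈ $23.1202 each)
Sale 2, sell 284: 284/406 × $9,386.82 → $6,566.14
Total COGS = $10,151.18 + $6,566.14 = $16,717.32
Ending inventory (cost pool remaining) = $2,820.68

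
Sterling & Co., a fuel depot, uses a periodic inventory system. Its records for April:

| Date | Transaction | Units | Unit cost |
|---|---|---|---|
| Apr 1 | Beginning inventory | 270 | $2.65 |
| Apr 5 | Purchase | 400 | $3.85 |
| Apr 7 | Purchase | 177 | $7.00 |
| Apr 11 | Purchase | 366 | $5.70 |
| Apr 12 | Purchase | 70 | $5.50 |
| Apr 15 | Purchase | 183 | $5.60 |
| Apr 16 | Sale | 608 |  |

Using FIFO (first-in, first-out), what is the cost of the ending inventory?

Ending inventory = $4,973.70

Apr 16, 608 sold [FIFO — oldest first]: 270 @ $2.65 + 338 @ $3.85 = $2,016.80
Ending inventory: 62 @ $3.85 + 177 @ $7.00 + 366 @ $5.70 + 70 @ $5.50 + 183 @ $5.60 = $4,973.70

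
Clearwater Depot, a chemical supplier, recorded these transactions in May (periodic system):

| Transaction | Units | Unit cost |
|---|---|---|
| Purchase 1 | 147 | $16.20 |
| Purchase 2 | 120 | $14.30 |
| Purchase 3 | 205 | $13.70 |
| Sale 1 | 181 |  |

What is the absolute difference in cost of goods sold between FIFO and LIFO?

$387.90

FIFO COGS: 147 @ $16.20 + 34 @ $14.30 = $2,867.60
LIFO COGS: 181 @ $13.70 = $2,479.70
Difference = |$2,867.60 − $2,479.70| = $387.90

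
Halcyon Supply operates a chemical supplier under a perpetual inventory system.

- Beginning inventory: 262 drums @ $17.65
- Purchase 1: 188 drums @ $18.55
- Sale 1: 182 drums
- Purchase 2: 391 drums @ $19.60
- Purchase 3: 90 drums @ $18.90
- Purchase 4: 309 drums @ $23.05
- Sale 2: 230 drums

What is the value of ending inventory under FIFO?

Ending inventory = $17,191.95

Sale 1 (182) [FIFO — oldest first]: 182 @ $17.65 = $3,212.30
Sale 2 (230) [FIFO — oldest first]: 80 @ $17.65 + 150 @ $18.55 = $4,194.50
Total COGS = $3,212.30 + $4,194.50 = $7,406.80
Ending inventory: 38 @ $18.55 + 391 @ $19.60 + 90 @ $18.90 + 309 @ $23.05 = $17,191.95
Check: goods available $24,598.75 = COGS $7,406.80 + ending $17,191.95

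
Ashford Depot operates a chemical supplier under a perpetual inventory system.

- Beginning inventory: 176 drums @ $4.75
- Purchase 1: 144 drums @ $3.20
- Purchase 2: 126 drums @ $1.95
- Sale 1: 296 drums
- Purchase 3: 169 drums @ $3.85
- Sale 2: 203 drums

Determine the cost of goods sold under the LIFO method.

Sale 1 (296) [LIFO — newest first]: 126 @ $1.95 + 144 @ $3.20 + 26 @ $4.75 = $830.00
Sale 2 (203) [LIFO — newest first]: 169 @ $3.85 + 34 @ $4.75 = $812.15
Total COGS = $830.00 + $812.15 = $1,642.15
Ending inventory: 116 @ $4.75 = $551.00

COGS = $1,642.15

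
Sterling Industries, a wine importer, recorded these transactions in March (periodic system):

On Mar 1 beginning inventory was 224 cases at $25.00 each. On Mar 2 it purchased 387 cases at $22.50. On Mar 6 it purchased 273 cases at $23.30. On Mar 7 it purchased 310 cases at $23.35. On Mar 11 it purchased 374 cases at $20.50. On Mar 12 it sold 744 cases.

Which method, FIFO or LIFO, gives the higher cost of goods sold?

FIFO

FIFO COGS: 224 @ $25.00 + 387 @ $22.50 + 133 @ $23.30 = $17,406.40
LIFO COGS: 374 @ $20.50 + 310 @ $23.35 + 60 @ $23.30 = $16,303.50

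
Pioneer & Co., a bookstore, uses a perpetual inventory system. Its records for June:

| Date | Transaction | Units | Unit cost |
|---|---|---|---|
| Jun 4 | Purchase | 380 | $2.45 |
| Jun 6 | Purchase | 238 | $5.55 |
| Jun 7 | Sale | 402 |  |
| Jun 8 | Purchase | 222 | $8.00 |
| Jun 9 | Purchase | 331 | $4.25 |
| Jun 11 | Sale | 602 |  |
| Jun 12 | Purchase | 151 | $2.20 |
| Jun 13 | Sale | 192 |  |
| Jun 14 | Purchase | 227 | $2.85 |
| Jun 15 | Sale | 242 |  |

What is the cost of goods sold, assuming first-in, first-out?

COGS = $6,097.45

Jun 7, 402 sold [FIFO — oldest first]: 380 @ $2.45 + 22 @ $5.55 = $1,053.10
Jun 11, 602 sold [FIFO — oldest first]: 216 @ $5.55 + 222 @ $8.00 + 164 @ $4.25 = $3,671.80
Jun 13, 192 sold [FIFO — oldest first]: 167 @ $4.25 + 25 @ $2.20 = $764.75
Jun 15, 242 sold [FIFO — oldest first]: 126 @ $2.20 + 116 @ $2.85 = $607.80
Total COGS = $1,053.10 + $3,671.80 + $764.75 + $607.80 = $6,097.45
Ending inventory: 111 @ $2.85 = $316.35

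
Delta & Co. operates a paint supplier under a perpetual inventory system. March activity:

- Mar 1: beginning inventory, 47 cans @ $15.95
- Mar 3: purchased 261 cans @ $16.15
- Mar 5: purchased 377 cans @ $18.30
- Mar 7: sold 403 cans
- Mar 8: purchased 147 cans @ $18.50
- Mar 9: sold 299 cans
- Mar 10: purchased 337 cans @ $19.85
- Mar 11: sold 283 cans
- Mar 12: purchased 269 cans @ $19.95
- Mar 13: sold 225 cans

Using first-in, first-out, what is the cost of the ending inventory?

Ending inventory = $4,548.60

Mar 7, 403 sold [FIFO — oldest first]: 47 @ $15.95 + 261 @ $16.15 + 95 @ $18.30 = $6,703.30
Mar 9, 299 sold [FIFO — oldest first]: 282 @ $18.30 + 17 @ $18.50 = $5,475.10
Mar 11, 283 sold [FIFO — oldest first]: 130 @ $18.50 + 153 @ $19.85 = $5,442.05
Mar 13, 225 sold [FIFO — oldest first]: 184 @ $19.85 + 41 @ $19.95 = $4,470.35
Total COGS = $6,703.30 + $5,475.10 + $5,442.05 + $4,470.35 = $22,090.80
Ending inventory: 228 @ $19.95 = $4,548.60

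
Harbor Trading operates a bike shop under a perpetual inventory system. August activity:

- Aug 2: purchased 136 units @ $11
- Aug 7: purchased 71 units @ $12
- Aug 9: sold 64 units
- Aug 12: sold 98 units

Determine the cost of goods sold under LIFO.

COGS = $1,853

Aug 9, 64 sold [LIFO — newest first]: 64 @ $12 = $768
Aug 12, 98 sold [LIFO — newest first]: 7 @ $12 + 91 @ $11 = $1,085
Total COGS = $768 + $1,085 = $1,853
Ending inventory: 45 @ $11 = $495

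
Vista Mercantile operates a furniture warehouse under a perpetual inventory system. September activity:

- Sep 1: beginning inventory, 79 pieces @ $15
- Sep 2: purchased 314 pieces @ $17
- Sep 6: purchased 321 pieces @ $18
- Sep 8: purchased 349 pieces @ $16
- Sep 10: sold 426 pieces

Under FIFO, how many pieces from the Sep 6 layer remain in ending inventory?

Sep 10, 426 sold [FIFO — oldest first]: 79 @ $15 + 314 @ $17 + 33 @ $18 = $7,117
Ending inventory: 288 @ $18 + 349 @ $16 = $10,768

288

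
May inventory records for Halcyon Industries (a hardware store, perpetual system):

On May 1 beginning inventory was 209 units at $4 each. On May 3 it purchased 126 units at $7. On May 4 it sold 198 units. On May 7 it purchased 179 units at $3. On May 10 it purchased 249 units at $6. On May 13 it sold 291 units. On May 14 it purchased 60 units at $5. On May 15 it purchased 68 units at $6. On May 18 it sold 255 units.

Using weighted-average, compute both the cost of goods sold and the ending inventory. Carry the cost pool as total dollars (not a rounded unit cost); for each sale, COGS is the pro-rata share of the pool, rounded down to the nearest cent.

COGS = $3,713.34; ending inventory = $743.66

After May 1: 209 on hand, pool $836.00 (≈ $4.0000 each)
After May 3: 335 on hand, pool $1,718.00 (≈ $5.1284 each)
May 4, sell 198: 198/335 × $1,718.00 → $1,015.41
After May 7: 316 on hand, pool $1,239.59 (≈ $3.9228 each)
After May 10: 565 on hand, pool $2,733.59 (≈ $4.8382 each)
May 13, sell 291: 291/565 × $2,733.59 → $1,407.91
After May 14: 334 on hand, pool $1,625.68 (≈ $4.8673 each)
After May 15: 402 on hand, pool $2,033.68 (≈ $5.0589 each)
May 18, sell 255: 255/402 × $2,033.68 → $1,290.02
Total COGS = $1,015.41 + $1,407.91 + $1,290.02 = $3,713.34
Ending inventory (cost pool remaining) = $743.66
Check: goods available $4,457.00 = COGS $3,713.34 + ending $743.66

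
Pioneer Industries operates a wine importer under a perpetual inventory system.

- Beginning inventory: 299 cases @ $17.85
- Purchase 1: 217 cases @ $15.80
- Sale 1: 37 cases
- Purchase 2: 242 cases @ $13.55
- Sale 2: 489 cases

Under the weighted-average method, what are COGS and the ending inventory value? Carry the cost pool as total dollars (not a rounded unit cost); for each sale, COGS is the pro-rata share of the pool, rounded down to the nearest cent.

After Beginning: 299 on hand, pool $5,337.15 (≈ $17.8500 each)
After Purchase 1: 516 on hand, pool $8,765.75 (≈ $16.9879 each)
Sale 1, sell 37: 37/516 × $8,765.75 → $628.55
After Purchase 2: 721 on hand, pool $11,416.30 (≈ $15.8340 each)
Sale 2, sell 489: 489/721 × $11,416.30 → $7,742.81
Total COGS = $628.55 + $7,742.81 = $8,371.36
Ending inventory (cost pool remaining) = $3,673.49

COGS = $8,371.36; ending inventory = $3,673.49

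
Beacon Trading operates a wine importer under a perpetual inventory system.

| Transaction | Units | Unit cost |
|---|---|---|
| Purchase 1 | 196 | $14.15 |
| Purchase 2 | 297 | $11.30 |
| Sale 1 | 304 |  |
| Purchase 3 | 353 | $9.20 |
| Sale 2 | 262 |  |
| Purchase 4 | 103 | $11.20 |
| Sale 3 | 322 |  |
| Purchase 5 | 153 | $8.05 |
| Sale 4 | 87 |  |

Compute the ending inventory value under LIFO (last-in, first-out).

Sale 1 (304) [LIFO — newest first]: 297 @ $11.30 + 7 @ $14.15 = $3,455.15
Sale 2 (262) [LIFO — newest first]: 262 @ $9.20 = $2,410.40
Sale 3 (322) [LIFO — newest first]: 103 @ $11.20 + 91 @ $9.20 + 128 @ $14.15 = $3,802.00
Sale 4 (87) [LIFO — newest first]: 87 @ $8.05 = $700.35
Total COGS = $3,455.15 + $2,410.40 + $3,802.00 + $700.35 = $10,367.90
Ending inventory: 61 @ $14.15 + 66 @ $8.05 = $1,394.45

Ending inventory = $1,394.45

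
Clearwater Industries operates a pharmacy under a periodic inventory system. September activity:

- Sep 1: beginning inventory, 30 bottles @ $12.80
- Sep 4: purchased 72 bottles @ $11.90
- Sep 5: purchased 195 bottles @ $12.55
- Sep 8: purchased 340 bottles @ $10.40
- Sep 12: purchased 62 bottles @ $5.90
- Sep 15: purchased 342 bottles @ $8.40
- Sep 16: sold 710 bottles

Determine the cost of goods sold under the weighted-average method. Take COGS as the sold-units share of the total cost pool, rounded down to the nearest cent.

COGS = $7,135.90

Sep 16, sell 710: 710/1041 × $10,462.65 → $7,135.90
Ending inventory (cost pool remaining) = $3,326.75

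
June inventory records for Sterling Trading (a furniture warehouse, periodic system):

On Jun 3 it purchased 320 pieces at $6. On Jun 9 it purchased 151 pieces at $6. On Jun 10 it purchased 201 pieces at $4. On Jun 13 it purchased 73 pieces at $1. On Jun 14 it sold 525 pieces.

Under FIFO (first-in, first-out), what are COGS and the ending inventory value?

COGS = $3,042; ending inventory = $661

Jun 14, 525 sold [FIFO — oldest first]: 320 @ $6 + 151 @ $6 + 54 @ $4 = $3,042
Ending inventory: 147 @ $4 + 73 @ $1 = $661
Check: goods available $3,703 = COGS $3,042 + ending $661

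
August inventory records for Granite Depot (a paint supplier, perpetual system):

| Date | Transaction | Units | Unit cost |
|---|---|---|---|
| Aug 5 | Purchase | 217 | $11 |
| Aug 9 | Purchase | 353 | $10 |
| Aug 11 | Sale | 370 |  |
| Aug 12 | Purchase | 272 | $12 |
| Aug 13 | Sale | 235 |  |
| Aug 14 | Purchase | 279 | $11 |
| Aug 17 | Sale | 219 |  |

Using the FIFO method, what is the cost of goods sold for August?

Aug 11, 370 sold [FIFO — oldest first]: 217 @ $11 + 153 @ $10 = $3,917
Aug 13, 235 sold [FIFO — oldest first]: 200 @ $10 + 35 @ $12 = $2,420
Aug 17, 219 sold [FIFO — oldest first]: 219 @ $12 = $2,628
Total COGS = $3,917 + $2,420 + $2,628 = $8,965
Ending inventory: 18 @ $12 + 279 @ $11 = $3,285

COGS = $8,965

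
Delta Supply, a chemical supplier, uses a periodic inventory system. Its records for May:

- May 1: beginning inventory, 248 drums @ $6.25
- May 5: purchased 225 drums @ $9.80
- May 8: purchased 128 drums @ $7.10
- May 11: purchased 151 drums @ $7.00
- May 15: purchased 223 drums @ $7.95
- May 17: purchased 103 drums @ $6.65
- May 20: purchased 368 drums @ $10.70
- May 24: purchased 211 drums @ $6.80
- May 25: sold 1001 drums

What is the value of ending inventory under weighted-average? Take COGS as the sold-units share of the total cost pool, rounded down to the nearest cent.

Ending inventory = $5,364.79

May 25, sell 1001: 1001/1657 × $13,551.00 → $8,186.21
Ending inventory (cost pool remaining) = $5,364.79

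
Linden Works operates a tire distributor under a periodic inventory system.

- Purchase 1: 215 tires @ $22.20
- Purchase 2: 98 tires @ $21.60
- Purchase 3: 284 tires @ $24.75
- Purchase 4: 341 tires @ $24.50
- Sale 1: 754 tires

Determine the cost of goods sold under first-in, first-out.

COGS = $17,765.30

Sale 1 (754) [FIFO — oldest first]: 215 @ $22.20 + 98 @ $21.60 + 284 @ $24.75 + 157 @ $24.50 = $17,765.30
Ending inventory: 184 @ $24.50 = $4,508.00
Check: goods available $22,273.30 = COGS $17,765.30 + ending $4,508.00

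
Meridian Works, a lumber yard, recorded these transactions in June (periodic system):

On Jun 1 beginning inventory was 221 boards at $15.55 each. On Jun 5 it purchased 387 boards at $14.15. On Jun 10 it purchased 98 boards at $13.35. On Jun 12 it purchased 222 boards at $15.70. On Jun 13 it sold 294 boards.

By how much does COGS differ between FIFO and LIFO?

FIFO COGS: 221 @ $15.55 + 73 @ $14.15 = $4,469.50
LIFO COGS: 222 @ $15.70 + 72 @ $13.35 = $4,446.60
Difference = |$4,469.50 − $4,446.60| = $22.90

$22.90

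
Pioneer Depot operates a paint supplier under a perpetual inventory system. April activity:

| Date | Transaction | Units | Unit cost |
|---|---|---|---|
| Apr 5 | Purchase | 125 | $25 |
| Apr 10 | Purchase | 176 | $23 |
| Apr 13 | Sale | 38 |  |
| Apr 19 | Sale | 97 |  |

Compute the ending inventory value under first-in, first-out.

Apr 13, 38 sold [FIFO — oldest first]: 38 @ $25 = $950
Apr 19, 97 sold [FIFO — oldest first]: 87 @ $25 + 10 @ $23 = $2,405
Total COGS = $950 + $2,405 = $3,355
Ending inventory: 166 @ $23 = $3,818

Ending inventory = $3,818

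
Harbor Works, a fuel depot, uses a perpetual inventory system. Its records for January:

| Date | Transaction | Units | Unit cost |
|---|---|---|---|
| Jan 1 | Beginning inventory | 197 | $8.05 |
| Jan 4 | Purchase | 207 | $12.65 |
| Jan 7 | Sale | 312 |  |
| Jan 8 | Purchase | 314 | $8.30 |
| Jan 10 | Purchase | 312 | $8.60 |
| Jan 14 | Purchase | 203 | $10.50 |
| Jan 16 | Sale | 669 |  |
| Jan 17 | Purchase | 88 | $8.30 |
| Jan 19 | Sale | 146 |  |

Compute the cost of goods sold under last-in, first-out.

Jan 7, 312 sold [LIFO — newest first]: 207 @ $12.65 + 105 @ $8.05 = $3,463.80
Jan 16, 669 sold [LIFO — newest first]: 203 @ $10.50 + 312 @ $8.60 + 154 @ $8.30 = $6,092.90
Jan 19, 146 sold [LIFO — newest first]: 88 @ $8.30 + 58 @ $8.30 = $1,211.80
Total COGS = $3,463.80 + $6,092.90 + $1,211.80 = $10,768.50
Ending inventory: 92 @ $8.05 + 102 @ $8.30 = $1,587.20

COGS = $10,768.50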